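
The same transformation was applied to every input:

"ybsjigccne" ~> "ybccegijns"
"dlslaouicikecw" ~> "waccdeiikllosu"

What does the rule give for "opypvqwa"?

yaoppqvw

Each output is the input with this applied: sort the characters into alphabetical order, then move the last character to the front.
For "opypvqwa", step one produces "aoppqvwy"; step two turns that into "yaoppqvw".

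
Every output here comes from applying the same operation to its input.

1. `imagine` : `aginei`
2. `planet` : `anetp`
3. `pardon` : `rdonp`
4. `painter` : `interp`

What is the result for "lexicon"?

xiconl

Each output is the input with this applied: move the first character to the end, then delete the first character.
For "lexicon", step one produces "exiconl"; step two turns that into "xiconl".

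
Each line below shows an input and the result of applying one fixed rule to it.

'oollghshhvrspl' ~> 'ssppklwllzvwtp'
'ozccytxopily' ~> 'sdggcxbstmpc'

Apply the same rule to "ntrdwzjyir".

Looking at the pairs, the operation is to shift every letter 4 places forward in the alphabet (wrapping around).
For "ntrdwzjyir" the result is "rxvhadncmv".

rxvhadncmv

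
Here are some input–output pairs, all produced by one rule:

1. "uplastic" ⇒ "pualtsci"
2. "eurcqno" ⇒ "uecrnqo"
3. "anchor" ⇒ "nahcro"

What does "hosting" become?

ohtsnig

Looking at the pairs, the operation is to swap each adjacent pair of characters (1↔2, 3↔4, ...).
On "hosting" that produces "ohtsnig".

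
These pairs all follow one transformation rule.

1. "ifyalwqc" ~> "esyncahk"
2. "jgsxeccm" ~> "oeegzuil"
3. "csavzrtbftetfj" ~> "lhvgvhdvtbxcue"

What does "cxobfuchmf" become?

hojewhdqze

Each output is the input with this applied: reverse the string, then shift every letter 2 places forward in the alphabet (wrapping around).
For "cxobfuchmf", step one produces "fmhcufboxc"; step two turns that into "hojewhdqze".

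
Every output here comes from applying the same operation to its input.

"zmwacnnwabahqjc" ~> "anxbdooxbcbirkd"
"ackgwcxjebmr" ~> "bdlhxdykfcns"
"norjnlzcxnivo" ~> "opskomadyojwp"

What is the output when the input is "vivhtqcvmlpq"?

wjwiurdwnmqr

In each case the input is transformed by: shift every letter 1 place forward in the alphabet (wrapping around).
Doing the same to "vivhtqcvmlpq": "wjwiurdwnmqr".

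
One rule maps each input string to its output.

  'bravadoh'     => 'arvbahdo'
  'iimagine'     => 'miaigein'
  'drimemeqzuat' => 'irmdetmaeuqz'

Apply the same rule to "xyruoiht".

ryuxotih

In each case the input is transformed by: move the first 2 characters to the end (rotate left by 2), then take characters alternately from the front and the back (1st, last, 2nd, 2nd-last, ...).
Applying both steps to "xyruoiht": "ruoihtxy", then "ryuxotih".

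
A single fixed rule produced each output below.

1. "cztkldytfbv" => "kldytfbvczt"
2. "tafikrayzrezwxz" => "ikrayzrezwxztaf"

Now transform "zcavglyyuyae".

vglyyuyaezca

What's happening: move the first 3 characters to the end (rotate left by 3).
So "zcavglyyuyae" becomes "vglyyuyaezca".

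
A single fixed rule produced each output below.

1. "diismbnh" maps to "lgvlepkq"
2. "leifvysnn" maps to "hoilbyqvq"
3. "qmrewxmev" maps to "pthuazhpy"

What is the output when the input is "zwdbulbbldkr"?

The pattern: shift every letter 3 places forward in the alphabet (wrapping around), then swap each adjacent pair of characters (1↔2, 3↔4, ...).
For "zwdbulbbldkr", step one produces "czgexoeeognu"; step two turns that into "zcegoxeegoun".

zcegoxeegoun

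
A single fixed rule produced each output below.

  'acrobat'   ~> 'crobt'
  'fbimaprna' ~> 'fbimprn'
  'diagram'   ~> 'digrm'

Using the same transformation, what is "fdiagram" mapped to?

fdigrm

The transformation: remove every "a".
For "fdiagram" the result is "fdigrm".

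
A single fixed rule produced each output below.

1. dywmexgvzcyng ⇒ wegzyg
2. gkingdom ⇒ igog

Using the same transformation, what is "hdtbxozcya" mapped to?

txzyh

In each case the input is transformed by: move the first character to the end, then keep every other character starting from the second (positions 2nd, 4th, 6th, ...).
So "hdtbxozcya" becomes "txzyh".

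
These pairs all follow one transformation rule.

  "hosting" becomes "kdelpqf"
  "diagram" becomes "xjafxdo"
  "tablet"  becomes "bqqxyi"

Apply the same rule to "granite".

qbdoxkf

What's happening: shift every letter 3 places backward in the alphabet (wrapping around), then move the last 2 characters to the front (rotate right by 2).
For "granite" the result is "qbdoxkf".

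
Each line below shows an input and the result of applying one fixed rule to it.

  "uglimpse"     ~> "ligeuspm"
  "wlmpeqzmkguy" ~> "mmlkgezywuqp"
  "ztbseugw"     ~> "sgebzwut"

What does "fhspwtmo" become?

The pattern: sort the characters into reverse alphabetical order, then swap the front and back halves of the string.
So "fhspwtmo" becomes "omhfwtsp".

omhfwtsp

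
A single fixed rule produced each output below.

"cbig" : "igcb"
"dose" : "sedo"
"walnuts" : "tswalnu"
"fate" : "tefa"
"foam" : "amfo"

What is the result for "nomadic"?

icnomad

In each case the input is transformed by: move the last 2 characters to the front (rotate right by 2).
"nomadic" → "icnomad".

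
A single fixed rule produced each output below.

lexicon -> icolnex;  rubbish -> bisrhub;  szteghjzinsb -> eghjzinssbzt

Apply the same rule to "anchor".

hoarnc

The rule is to swap the first and last characters, then move the first 3 characters to the end (rotate left by 3).
For "anchor", step one produces "rnchoa"; step two turns that into "hoarnc".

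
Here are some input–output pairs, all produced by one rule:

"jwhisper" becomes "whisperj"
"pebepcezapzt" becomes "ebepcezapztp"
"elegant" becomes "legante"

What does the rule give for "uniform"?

Rule — move the first character to the end.
For "uniform" the result is "niformu".

niformu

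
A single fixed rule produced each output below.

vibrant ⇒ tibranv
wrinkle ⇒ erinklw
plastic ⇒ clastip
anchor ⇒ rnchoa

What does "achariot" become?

tcharioa

Looking at the pairs, the operation is to swap the first and last characters.
On "achariot" that produces "tcharioa".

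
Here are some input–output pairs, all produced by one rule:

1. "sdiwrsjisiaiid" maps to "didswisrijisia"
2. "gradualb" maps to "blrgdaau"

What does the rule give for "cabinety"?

Rule — swap each adjacent pair of characters (1↔2, 3↔4, ...), then move the last 2 characters to the front (rotate right by 2).
"cabinety" → "ytaciben".

ytaciben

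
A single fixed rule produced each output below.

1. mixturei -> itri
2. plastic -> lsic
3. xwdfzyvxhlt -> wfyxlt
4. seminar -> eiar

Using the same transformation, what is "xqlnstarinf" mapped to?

The pattern: swap each adjacent pair of characters (1↔2, 3↔4, ...), then keep every other character starting from the first (positions 1st, 3rd, 5th, ...).
For "xqlnstarinf" the result is "qntrnf".

qntrnf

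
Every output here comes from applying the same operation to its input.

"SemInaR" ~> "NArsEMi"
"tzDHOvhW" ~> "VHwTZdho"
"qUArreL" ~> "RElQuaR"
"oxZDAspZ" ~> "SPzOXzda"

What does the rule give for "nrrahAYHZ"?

yhzNRRAHa

In each case the input is transformed by: move the last 3 characters to the front (rotate right by 3), then flip the case of every letter.
On "nrrahAYHZ": the first step gives "YHZnrrahA", and the second then gives "yhzNRRAHa".
(Check on "oxZDAspZ": → "spZoxZDA" → "SPzOXzda" ✓)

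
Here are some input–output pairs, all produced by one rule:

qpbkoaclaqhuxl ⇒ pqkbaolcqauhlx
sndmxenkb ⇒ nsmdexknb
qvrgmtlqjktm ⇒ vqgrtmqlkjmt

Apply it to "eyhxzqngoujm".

The pattern: swap each adjacent pair of characters (1↔2, 3↔4, ...).
Applying that to "eyhxzqngoujm" gives "yexhqzgnuomj".

yexhqzgnuomj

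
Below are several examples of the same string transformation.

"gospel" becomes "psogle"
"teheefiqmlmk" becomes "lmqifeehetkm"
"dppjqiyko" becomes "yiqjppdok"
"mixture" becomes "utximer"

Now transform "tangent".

egnattn

The pattern: reverse the string, then move the first 2 characters to the end (rotate left by 2).
For "tangent", step one produces "tnegnat"; step two turns that into "egnattn".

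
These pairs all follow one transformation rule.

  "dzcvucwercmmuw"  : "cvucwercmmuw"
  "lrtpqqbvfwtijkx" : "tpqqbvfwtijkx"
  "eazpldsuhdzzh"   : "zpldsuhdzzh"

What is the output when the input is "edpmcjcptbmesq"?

The pattern: delete the first 2 characters.
"edpmcjcptbmesq" → "pmcjcptbmesq".

pmcjcptbmesq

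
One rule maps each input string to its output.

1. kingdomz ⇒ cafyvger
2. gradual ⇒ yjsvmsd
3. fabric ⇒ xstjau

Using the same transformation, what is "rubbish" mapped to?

What's happening: shift every letter 8 places backward in the alphabet (wrapping around).
Doing the same to "rubbish": "jmttakz".

jmttakz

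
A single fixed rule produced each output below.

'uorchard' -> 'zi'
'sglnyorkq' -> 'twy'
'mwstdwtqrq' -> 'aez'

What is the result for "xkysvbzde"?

In each case the input is transformed by: shift every letter 8 places forward in the alphabet (wrapping around), then keep one character in every 3, starting at position 3 (positions 3rd, 6th, 9th, ...).
Working it through for "xkysvbzde": intermediate "fsgadjhlm", final "gjm".

gjm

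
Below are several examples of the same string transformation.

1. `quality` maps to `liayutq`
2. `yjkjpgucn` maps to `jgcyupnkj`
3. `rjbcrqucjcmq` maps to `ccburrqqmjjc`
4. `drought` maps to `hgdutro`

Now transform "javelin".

The rule is to sort the characters into reverse alphabetical order, then move the last 3 characters to the front (rotate right by 3).
On "javelin": the first step gives "vnljiea", and the second then gives "ieavnlj".

ieavnlj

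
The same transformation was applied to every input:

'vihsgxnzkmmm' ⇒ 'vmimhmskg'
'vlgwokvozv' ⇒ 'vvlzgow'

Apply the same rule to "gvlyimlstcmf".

Each output is the input with this applied: take characters alternately from the front and the back (1st, last, 2nd, 2nd-last, ...), then delete the last 3 characters.
Applying both steps to "gvlyimlstcmf": "gfvmlcytisml", then "gfvmlcyti".

gfvmlcyti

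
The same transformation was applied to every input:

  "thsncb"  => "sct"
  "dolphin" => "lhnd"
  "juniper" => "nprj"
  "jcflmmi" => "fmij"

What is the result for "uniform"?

Each output is the input with this applied: keep every other character starting from the first (positions 1st, 3rd, 5th, ...), then move the first character to the end.
"uniform" → "uiom" → "iomu".

iomu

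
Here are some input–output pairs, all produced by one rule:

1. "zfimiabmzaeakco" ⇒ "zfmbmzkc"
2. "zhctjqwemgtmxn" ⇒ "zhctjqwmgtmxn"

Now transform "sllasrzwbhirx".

sllsrzwbhrx

In each case the input is transformed by: remove every vowel.
For "sllasrzwbhirx" the result is "sllsrzwbhrx".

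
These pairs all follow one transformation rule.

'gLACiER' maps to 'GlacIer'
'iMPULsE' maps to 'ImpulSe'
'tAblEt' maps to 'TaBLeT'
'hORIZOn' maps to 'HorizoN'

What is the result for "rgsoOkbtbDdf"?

RGSOoKBTBdDF

The transformation: flip the case of every letter.
So "rgsoOkbtbDdf" becomes "RGSOoKBTBdDF".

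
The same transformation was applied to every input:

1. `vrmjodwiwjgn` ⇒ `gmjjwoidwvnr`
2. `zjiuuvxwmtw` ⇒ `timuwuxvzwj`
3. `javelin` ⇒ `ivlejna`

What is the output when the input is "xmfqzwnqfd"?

The pattern: take characters alternately from the front and the back (1st, last, 2nd, 2nd-last, ...), then move the first 3 characters to the end (rotate left by 3).
"xmfqzwnqfd" → "xdmffqqnzw" → "ffqqnzwxdm".

ffqqnzwxdm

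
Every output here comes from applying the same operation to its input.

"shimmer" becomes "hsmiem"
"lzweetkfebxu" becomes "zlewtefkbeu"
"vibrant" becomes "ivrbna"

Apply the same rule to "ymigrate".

mygiare

Each output is the input with this applied: swap each adjacent pair of characters (1↔2, 3↔4, ...), then delete the last character.
For "ymigrate", step one produces "mygiaret"; step two turns that into "mygiare".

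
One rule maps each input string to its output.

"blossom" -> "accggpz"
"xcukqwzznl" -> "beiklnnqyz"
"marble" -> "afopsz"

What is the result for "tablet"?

hhopsz

The pattern: shift every letter 12 places backward in the alphabet (wrapping around), then sort the characters into alphabetical order.
So "tablet" becomes "hhopsz".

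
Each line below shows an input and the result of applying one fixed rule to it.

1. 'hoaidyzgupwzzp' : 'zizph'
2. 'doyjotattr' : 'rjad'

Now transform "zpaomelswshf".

Looking at the pairs, the operation is to keep one character in every 3, starting at position 1 (positions 1st, 4th, 7th, ...), then swap the first and last characters.
Starting from "zpaomelswshf": after the first operation, "zols"; after the second, "solz".

solz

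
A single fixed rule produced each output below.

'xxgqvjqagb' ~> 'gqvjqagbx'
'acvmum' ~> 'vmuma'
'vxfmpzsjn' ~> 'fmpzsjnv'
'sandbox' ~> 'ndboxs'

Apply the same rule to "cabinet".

Rule — move the first character to the end, then delete the first character.
"cabinet" → "abinetc" → "binetc".
(Check on "xxgqvjqagb": → "xgqvjqagbx" → "gqvjqagbx" ✓)

binetc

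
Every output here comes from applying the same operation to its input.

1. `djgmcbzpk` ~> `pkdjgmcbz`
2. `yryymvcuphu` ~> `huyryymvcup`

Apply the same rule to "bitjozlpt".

Each output is the input with this applied: move the last 2 characters to the front (rotate right by 2).
For "bitjozlpt" the result is "ptbitjozl".

ptbitjozl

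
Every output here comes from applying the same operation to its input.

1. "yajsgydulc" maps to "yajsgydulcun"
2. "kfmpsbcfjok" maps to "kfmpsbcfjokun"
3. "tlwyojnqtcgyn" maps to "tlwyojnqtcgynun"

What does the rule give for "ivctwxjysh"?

The rule is to append "un".
"ivctwxjysh" → "ivctwxjyshun".

ivctwxjyshun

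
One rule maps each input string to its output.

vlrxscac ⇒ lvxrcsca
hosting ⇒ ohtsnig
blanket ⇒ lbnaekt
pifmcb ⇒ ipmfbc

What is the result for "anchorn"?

nahcron

What's happening: swap each adjacent pair of characters (1↔2, 3↔4, ...).
Applying that to "anchorn" gives "nahcron".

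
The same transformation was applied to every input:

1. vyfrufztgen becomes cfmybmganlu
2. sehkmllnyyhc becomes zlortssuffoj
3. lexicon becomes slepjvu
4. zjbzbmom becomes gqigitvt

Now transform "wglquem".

dnsxblt

In each case the input is transformed by: shift every letter 7 places forward in the alphabet (wrapping around).
Applying that to "wglquem" gives "dnsxblt".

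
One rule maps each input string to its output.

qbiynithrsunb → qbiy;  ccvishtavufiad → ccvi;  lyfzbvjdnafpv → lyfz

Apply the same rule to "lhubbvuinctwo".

Looking at the pairs, the operation is to keep only the first 4 characters.
So "lhubbvuinctwo" becomes "lhub".

lhub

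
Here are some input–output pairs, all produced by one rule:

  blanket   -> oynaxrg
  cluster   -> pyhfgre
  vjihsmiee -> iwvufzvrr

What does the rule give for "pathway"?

What's happening: shift every letter 13 places forward in the alphabet (wrapping around) — i.e. ROT13.
Doing the same to "pathway": "cngujnl".

cngujnl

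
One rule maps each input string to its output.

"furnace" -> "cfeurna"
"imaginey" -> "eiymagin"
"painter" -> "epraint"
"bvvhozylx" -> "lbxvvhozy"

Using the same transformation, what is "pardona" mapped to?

npaardo

Each output is the input with this applied: swap the first and last characters, then move the last 2 characters to the front (rotate right by 2).
"pardona" → "aardonp" → "npaardo".
(Check on "bvvhozylx": → "xvvhozylb" → "lbxvvhozy" ✓)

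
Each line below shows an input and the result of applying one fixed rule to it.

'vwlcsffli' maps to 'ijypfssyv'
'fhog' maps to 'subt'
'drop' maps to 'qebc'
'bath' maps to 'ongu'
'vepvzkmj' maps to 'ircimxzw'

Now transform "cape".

Looking at the pairs, the operation is to shift every letter 13 places forward in the alphabet (wrapping around) — i.e. ROT13.
So "cape" becomes "pncr".

pncr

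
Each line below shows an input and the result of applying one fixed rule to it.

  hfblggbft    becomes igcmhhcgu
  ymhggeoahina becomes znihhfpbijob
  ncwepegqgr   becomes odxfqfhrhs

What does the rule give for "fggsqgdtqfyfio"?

ghhtrheurgzgjp

The rule is to shift every letter 1 place forward in the alphabet (wrapping around).
For "fggsqgdtqfyfio" the result is "ghhtrheurgzgjp".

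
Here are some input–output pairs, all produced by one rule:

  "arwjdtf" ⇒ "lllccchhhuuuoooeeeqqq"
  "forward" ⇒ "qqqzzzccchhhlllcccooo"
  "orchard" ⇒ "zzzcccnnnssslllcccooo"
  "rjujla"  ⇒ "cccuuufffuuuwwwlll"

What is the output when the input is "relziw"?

cccpppwwwkkkttthhh

Looking at the pairs, the operation is to repeat every character 3 times, then shift every letter 11 places forward in the alphabet (wrapping around).
For "relziw", step one produces "rrreeelllzzziiiwww"; step two turns that into "cccpppwwwkkkttthhh".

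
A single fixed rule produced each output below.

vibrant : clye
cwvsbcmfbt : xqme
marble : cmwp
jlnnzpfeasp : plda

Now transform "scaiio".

What's happening: shift every letter 11 places forward in the alphabet (wrapping around), then keep only the last 4 characters.
Working it through for "scaiio": intermediate "dnlttz", final "lttz".
(Check on "vibrant": → "gtmclye" → "clye" ✓)

lttz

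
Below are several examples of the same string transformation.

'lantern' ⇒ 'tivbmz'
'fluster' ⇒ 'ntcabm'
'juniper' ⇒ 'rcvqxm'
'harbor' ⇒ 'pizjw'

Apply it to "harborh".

The transformation: shift every letter 8 places forward in the alphabet (wrapping around), then delete the last character.
On "harborh": the first step gives "pizjwzp", and the second then gives "pizjwz".

pizjwz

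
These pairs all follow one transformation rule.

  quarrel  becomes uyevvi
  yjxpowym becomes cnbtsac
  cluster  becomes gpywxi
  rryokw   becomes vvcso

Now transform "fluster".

The transformation: delete the last character, then shift every letter 4 places forward in the alphabet (wrapping around).
Starting from "fluster": after the first operation, "fluste"; after the second, "jpywxi".

jpywxi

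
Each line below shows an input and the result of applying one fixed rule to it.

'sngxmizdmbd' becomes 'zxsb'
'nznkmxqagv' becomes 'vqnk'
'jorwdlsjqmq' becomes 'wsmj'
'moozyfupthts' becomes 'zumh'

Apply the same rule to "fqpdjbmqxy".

Rule — keep one character in every 3, starting at position 1 (positions 1st, 4th, 7th, ...), then sort the characters into reverse alphabetical order.
For "fqpdjbmqxy", step one produces "fdmy"; step two turns that into "ymfd".

ymfd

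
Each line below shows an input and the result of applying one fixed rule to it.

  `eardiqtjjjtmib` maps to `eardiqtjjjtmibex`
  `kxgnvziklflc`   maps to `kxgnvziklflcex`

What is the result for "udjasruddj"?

udjasruddjex

The pattern: append "ex".
Doing the same to "udjasruddj": "udjasruddjex".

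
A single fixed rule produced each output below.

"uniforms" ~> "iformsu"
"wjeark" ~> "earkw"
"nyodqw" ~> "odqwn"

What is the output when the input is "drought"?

oughtd

The transformation: move the first character to the end, then delete the first character.
Working it through for "drought": intermediate "roughtd", final "oughtd".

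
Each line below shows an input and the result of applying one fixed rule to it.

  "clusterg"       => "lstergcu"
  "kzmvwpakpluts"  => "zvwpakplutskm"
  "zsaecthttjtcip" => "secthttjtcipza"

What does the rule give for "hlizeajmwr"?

lzeajmwrhi

The pattern: move the first 2 characters to the end (rotate left by 2), then swap the first and last characters.
On "hlizeajmwr": the first step gives "izeajmwrhl", and the second then gives "lzeajmwrhi".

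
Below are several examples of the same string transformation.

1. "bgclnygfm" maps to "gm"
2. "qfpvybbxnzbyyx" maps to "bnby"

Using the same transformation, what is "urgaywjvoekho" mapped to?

Looking at the pairs, the operation is to keep every other character starting from the first (positions 1st, 3rd, 5th, ...), then delete the first 3 characters.
On "urgaywjvoekho": the first step gives "ugyjoko", and the second then gives "joko".

joko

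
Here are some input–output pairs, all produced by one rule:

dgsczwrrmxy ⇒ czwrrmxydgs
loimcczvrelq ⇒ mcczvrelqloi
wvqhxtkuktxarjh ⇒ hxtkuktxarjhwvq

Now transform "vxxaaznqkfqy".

The pattern: move the first 3 characters to the end (rotate left by 3).
So "vxxaaznqkfqy" becomes "aaznqkfqyvxx".

aaznqkfqyvxx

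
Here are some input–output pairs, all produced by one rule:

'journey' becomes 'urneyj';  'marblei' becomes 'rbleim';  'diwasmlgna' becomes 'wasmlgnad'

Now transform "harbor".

The transformation: move the first character to the end, then delete the first character.
On "harbor" that produces "rborh".

rborh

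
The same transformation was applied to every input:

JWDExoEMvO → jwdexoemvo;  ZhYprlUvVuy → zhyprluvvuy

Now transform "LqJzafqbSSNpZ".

Rule — convert every letter to lowercase.
Applying that to "LqJzafqbSSNpZ" gives "lqjzafqbssnpz".

lqjzafqbssnpz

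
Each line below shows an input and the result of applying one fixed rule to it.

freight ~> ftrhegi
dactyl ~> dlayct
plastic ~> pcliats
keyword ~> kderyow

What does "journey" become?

The pattern: take characters alternately from the front and the back (1st, last, 2nd, 2nd-last, ...).
Doing the same to "journey": "jyoeunr".

jyoeunr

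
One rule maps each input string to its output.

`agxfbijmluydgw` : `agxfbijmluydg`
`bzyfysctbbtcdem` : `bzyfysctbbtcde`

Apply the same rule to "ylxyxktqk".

ylxyxktq

Each output is the input with this applied: delete the last character.
"ylxyxktqk" → "ylxyxktq".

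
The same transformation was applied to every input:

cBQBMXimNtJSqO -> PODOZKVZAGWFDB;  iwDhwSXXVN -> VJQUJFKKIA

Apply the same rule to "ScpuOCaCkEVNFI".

Looking at the pairs, the operation is to shift every letter 13 places forward in the alphabet (wrapping around) — i.e. ROT13, then convert every letter to uppercase.
Working it through for "ScpuOCaCkEVNFI": intermediate "FpchBPnPxRIASV", final "FPCHBPNPXRIASV".
(Check on "cBQBMXimNtJSqO": → "pODOZKvzAgWFdB" → "PODOZKVZAGWFDB" ✓)

FPCHBPNPXRIASV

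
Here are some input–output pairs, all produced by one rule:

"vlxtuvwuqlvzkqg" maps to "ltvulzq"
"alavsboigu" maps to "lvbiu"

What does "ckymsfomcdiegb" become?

kmfmdeb

Each output is the input with this applied: keep every other character starting from the second (positions 2nd, 4th, 6th, ...).
Doing the same to "ckymsfomcdiegb": "kmfmdeb".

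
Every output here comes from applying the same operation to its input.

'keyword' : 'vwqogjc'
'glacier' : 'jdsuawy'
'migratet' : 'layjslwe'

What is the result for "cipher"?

The pattern: swap the first and last characters, then shift every letter 8 places backward in the alphabet (wrapping around).
Starting from "cipher": after the first operation, "riphec"; after the second, "jahzwu".

jahzwu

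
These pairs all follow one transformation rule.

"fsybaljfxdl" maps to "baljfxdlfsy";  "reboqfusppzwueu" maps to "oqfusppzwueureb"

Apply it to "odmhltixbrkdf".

hltixbrkdfodm

Each output is the input with this applied: move the first 3 characters to the end (rotate left by 3).
So "odmhltixbrkdf" becomes "hltixbrkdfodm".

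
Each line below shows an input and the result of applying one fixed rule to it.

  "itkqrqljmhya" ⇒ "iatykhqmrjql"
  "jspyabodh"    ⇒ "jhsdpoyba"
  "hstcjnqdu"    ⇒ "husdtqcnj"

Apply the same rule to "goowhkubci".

The pattern: take characters alternately from the front and the back (1st, last, 2nd, 2nd-last, ...).
For "goowhkubci" the result is "giocobwuhk".

giocobwuhk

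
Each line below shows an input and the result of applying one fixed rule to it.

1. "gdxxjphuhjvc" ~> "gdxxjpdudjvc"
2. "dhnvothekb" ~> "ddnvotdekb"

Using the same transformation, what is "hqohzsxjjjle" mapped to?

dqodzsxjjjle

What's happening: replace every "h" with "d".
For "hqohzsxjjjle" the result is "dqodzsxjjjle".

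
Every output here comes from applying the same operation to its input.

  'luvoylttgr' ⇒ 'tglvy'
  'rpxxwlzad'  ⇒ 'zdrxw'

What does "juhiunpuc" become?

pcjhu

In each case the input is transformed by: keep every other character starting from the first (positions 1st, 3rd, 5th, ...), then move the first 3 characters to the end (rotate left by 3).
"juhiunpuc" → "pcjhu".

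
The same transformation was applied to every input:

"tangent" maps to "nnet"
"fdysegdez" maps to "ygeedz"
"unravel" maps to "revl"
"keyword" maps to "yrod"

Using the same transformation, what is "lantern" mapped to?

The pattern: swap each adjacent pair of characters (1↔2, 3↔4, ...), then delete the first 3 characters.
So "lantern" becomes "nren".
(Check on "fdysegdez": → "dfsygeedz" → "ygeedz" ✓)

nren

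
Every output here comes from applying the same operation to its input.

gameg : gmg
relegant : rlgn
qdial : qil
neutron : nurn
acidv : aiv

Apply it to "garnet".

gre

What's happening: keep every other character starting from the first (positions 1st, 3rd, 5th, ...).
For "garnet" the result is "gre".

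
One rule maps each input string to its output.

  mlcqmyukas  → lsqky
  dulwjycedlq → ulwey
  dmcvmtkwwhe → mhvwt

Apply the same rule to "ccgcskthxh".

Rule — keep every other character starting from the second (positions 2nd, 4th, 6th, ...), then take characters alternately from the front and the back (1st, last, 2nd, 2nd-last, ...).
For "ccgcskthxh" the result is "chchk".
(Check on "dulwjycedlq": → "uwyel" → "ulwey" ✓)

chchk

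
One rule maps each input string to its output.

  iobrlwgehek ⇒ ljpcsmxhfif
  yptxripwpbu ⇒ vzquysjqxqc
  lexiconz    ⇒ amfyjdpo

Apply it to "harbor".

sibscp

The transformation: move the last character to the front, then shift every letter 1 place forward in the alphabet (wrapping around).
For "harbor", step one produces "rharbo"; step two turns that into "sibscp".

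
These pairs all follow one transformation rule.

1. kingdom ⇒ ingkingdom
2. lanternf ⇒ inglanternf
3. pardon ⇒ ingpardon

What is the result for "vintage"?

ingvintage

Looking at the pairs, the operation is to prepend "ing".
"vintage" → "ingvintage".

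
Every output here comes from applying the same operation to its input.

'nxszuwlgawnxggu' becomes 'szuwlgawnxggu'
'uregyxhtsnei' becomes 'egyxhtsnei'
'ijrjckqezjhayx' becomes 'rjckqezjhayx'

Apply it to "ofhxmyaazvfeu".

hxmyaazvfeu

The transformation: delete the first 2 characters.
So "ofhxmyaazvfeu" becomes "hxmyaazvfeu".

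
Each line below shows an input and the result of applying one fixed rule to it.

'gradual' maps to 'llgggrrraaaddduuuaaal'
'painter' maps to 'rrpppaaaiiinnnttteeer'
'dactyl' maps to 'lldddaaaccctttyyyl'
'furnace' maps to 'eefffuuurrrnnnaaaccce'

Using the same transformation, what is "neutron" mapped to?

The transformation: repeat every character 3 times, then move the last 2 characters to the front (rotate right by 2).
For "neutron" the result is "nnnnneeeuuutttrrrooon".

nnnnneeeuuutttrrrooon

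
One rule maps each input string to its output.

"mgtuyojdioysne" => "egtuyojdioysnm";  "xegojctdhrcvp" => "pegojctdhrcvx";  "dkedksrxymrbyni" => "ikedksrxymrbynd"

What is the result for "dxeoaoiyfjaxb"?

The pattern: swap the first and last characters.
So "dxeoaoiyfjaxb" becomes "bxeoaoiyfjaxd".

bxeoaoiyfjaxd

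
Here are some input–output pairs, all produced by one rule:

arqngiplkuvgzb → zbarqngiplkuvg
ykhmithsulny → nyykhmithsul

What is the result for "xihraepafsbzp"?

zpxihraepafsb

The transformation: move the last 2 characters to the front (rotate right by 2).
Doing the same to "xihraepafsbzp": "zpxihraepafsb".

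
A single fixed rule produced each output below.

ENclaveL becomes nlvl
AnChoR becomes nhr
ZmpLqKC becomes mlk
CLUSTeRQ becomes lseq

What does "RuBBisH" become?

ubs

In each case the input is transformed by: keep every other character starting from the second (positions 2nd, 4th, 6th, ...), then convert every letter to lowercase.
For "RuBBisH" the result is "ubs".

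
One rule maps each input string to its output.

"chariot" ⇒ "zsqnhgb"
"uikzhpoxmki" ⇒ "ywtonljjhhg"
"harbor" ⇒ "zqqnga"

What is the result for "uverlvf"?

Looking at the pairs, the operation is to shift every letter 1 place backward in the alphabet (wrapping around), then sort the characters into reverse alphabetical order.
Applying both steps to "uverlvf": "tudqkue", then "uutqked".

uutqked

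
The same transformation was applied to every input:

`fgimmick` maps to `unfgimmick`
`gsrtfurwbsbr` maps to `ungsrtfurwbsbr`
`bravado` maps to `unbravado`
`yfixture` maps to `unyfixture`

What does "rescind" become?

Rule — prepend "un".
Doing the same to "rescind": "unrescind".

unrescind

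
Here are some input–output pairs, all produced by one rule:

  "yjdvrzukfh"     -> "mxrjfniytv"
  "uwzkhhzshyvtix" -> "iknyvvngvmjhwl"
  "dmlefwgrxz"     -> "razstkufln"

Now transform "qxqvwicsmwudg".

elejkwqgakiru

The rule is to shift every letter 12 places backward in the alphabet (wrapping around).
On "qxqvwicsmwudg" that produces "elejkwqgakiru".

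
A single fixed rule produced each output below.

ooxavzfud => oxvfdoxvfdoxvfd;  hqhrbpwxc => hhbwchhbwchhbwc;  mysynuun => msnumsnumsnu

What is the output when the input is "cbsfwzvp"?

cswvcswvcswv

The pattern: keep every other character starting from the first (positions 1st, 3rd, 5th, ...), then write the whole string 3 times in a row.
Working it through for "cbsfwzvp": intermediate "cswv", final "cswvcswvcswv".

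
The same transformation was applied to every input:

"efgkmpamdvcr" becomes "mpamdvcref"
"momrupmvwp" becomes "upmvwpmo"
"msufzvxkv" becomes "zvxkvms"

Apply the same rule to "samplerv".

lervsa

Rule — move the first 2 characters to the end (rotate left by 2), then delete the first 2 characters.
Starting from "samplerv": after the first operation, "mplervsa"; after the second, "lervsa".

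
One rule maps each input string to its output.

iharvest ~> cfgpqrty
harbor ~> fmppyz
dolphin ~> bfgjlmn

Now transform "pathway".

What's happening: shift every letter 2 places backward in the alphabet (wrapping around), then sort the characters into alphabetical order.
On "pathway": the first step gives "nyrfuyw", and the second then gives "fnruwyy".

fnruwyy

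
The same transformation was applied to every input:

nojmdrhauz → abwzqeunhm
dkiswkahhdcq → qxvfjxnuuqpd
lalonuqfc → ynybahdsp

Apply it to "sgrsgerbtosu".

fteftreogbfh

Looking at the pairs, the operation is to shift every letter 13 places forward in the alphabet (wrapping around) — i.e. ROT13.
Applying that to "sgrsgerbtosu" gives "fteftreogbfh".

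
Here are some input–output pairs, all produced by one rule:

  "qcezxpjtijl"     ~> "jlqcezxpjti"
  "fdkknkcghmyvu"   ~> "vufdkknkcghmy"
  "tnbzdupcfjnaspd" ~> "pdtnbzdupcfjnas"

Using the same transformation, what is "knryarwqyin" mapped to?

inknryarwqy

In each case the input is transformed by: move the last 2 characters to the front (rotate right by 2).
On "knryarwqyin" that produces "inknryarwqy".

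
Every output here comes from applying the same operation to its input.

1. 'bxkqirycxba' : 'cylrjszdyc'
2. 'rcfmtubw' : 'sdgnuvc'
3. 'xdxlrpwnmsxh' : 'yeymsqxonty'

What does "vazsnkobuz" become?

What's happening: shift every letter 1 place forward in the alphabet (wrapping around), then delete the last character.
Doing the same to "vazsnkobuz": "wbatolpcv".

wbatolpcv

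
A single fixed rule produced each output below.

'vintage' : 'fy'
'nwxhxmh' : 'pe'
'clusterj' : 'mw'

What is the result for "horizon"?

jg

The rule is to shift every letter 8 places backward in the alphabet (wrapping around), then keep one character in every 3, starting at position 3 (positions 3rd, 6th, 9th, ...).
Starting from "horizon": after the first operation, "zgjargf"; after the second, "jg".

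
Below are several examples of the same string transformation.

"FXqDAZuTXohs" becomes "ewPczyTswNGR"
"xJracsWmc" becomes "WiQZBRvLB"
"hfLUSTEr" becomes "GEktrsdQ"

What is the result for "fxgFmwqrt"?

Rule — shift every letter 1 place backward in the alphabet (wrapping around), then flip the case of every letter.
For "fxgFmwqrt", step one produces "ewfElvpqs"; step two turns that into "EWFeLVPQS".

EWFeLVPQS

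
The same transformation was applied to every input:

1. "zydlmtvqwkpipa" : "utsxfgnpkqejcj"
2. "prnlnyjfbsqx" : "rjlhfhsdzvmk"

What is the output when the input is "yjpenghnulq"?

Looking at the pairs, the operation is to move the last character to the front, then shift every letter 6 places backward in the alphabet (wrapping around).
"yjpenghnulq" → "qyjpenghnul" → "ksdjyhabhof".

ksdjyhabhof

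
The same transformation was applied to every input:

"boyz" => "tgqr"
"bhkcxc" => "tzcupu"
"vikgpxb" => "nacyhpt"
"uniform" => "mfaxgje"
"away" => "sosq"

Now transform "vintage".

The pattern: shift every letter 8 places backward in the alphabet (wrapping around).
On "vintage" that produces "naflsyw".

naflsyw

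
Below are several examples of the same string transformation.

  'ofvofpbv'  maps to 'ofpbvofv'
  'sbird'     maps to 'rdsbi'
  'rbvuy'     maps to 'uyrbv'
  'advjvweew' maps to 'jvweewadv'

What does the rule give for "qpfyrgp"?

yrgpqpf

In each case the input is transformed by: move the first 3 characters to the end (rotate left by 3).
Doing the same to "qpfyrgp": "yrgpqpf".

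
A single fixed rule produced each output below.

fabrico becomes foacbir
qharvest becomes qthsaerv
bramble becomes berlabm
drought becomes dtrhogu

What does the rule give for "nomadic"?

In each case the input is transformed by: take characters alternately from the front and the back (1st, last, 2nd, 2nd-last, ...).
Doing the same to "nomadic": "ncoimda".

ncoimda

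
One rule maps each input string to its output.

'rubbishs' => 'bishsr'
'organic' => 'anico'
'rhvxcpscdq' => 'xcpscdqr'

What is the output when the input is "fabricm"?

ricmf

The pattern: move the first character to the end, then delete the first 2 characters.
Working it through for "fabricm": intermediate "abricmf", final "ricmf".
(Check on "rhvxcpscdq": → "hvxcpscdqr" → "xcpscdqr" ✓)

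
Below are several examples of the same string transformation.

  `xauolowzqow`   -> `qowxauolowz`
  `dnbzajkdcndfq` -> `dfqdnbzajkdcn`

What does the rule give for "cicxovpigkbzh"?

bzhcicxovpigk

The transformation: move the last 3 characters to the front (rotate right by 3).
So "cicxovpigkbzh" becomes "bzhcicxovpigk".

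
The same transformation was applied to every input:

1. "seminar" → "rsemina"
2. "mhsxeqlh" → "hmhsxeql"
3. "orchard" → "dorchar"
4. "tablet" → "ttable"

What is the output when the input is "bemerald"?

The pattern: move the last character to the front.
For "bemerald" the result is "dbemeral".

dbemeral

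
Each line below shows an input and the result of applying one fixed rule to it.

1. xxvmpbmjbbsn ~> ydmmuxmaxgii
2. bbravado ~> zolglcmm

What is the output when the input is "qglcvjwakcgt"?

ernvlhugnwrb

The pattern: reverse the string, then shift every letter 11 places forward in the alphabet (wrapping around).
"qglcvjwakcgt" → "tgckawjvclgq" → "ernvlhugnwrb".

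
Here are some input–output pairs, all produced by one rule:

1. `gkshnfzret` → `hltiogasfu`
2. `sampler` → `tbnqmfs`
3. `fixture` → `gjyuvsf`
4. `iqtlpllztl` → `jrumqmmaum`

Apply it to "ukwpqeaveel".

vlxqrfbwffm

Each output is the input with this applied: shift every letter 1 place forward in the alphabet (wrapping around).
On "ukwpqeaveel" that produces "vlxqrfbwffm".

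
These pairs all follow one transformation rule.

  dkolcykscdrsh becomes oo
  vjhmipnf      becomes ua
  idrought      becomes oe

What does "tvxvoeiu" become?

Each output is the input with this applied: shift every letter 11 places forward in the alphabet (wrapping around), then keep only the vowels.
"tvxvoeiu" → "egigzptf" → "ei".

ei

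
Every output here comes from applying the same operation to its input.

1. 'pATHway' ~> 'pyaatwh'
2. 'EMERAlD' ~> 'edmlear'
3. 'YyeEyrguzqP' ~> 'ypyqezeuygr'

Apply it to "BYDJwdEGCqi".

The transformation: take characters alternately from the front and the back (1st, last, 2nd, 2nd-last, ...), then convert every letter to lowercase.
On "BYDJwdEGCqi": the first step gives "BiYqDCJGwEd", and the second then gives "biyqdcjgwed".
(Check on "pATHway": → "pyAaTwH" → "pyaatwh" ✓)

biyqdcjgwed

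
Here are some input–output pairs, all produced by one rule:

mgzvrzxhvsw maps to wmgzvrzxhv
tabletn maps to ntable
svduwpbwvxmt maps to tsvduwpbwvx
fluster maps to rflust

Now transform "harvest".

In each case the input is transformed by: move the last character to the front, then delete the last character.
Starting from "harvest": after the first operation, "tharves"; after the second, "tharve".
(Check on "svduwpbwvxmt": → "tsvduwpbwvxm" → "tsvduwpbwvx" ✓)

tharve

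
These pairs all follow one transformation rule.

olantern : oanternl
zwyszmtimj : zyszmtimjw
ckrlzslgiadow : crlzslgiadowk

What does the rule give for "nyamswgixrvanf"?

What's happening: move the first character to the end, then swap the first and last characters.
For "nyamswgixrvanf" the result is "namswgixrvanfy".

namswgixrvanfy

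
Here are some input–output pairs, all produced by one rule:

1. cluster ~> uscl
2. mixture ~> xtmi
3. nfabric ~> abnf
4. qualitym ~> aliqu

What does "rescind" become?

The pattern: delete the last 3 characters, then move the first 2 characters to the end (rotate left by 2).
Applying both steps to "rescind": "resc", then "scre".

scre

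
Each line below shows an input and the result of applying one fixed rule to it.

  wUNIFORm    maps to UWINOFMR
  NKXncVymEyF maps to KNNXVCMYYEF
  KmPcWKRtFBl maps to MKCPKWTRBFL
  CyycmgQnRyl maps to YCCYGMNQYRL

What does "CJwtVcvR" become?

JCTWCVRV

Rule — swap each adjacent pair of characters (1↔2, 3↔4, ...), then convert every letter to uppercase.
Applying both steps to "CJwtVcvR": "JCtwcVRv", then "JCTWCVRV".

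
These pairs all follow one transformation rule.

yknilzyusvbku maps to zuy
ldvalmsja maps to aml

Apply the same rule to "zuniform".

oif

What's happening: take characters alternately from the front and the back (1st, last, 2nd, 2nd-last, ...), then keep only the last 3 characters.
For "zuniform", step one produces "zmurnoif"; step two turns that into "oif".
(Check on "yknilzyusvbku": → "yukknbivlszuy" → "zuy" ✓)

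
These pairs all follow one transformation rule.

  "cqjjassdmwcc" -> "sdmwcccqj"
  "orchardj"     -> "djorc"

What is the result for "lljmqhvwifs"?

Rule — move the first 3 characters to the end (rotate left by 3), then delete the first 3 characters.
Working it through for "lljmqhvwifs": intermediate "mqhvwifsllj", final "vwifsllj".

vwifsllj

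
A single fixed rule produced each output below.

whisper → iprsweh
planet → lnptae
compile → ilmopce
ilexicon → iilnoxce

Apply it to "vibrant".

inrtvab

Rule — sort the characters into alphabetical order, then move the first 2 characters to the end (rotate left by 2).
Applying both steps to "vibrant": "abinrtv", then "inrtvab".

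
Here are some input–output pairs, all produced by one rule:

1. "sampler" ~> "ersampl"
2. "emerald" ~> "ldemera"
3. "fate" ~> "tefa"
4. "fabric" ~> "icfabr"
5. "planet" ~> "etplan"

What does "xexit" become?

Each output is the input with this applied: move the last 2 characters to the front (rotate right by 2).
"xexit" → "itxex".

itxex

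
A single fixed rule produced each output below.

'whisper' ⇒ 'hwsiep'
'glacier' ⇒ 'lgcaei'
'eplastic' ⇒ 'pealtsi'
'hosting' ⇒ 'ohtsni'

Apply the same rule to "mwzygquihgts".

The transformation: delete the last character, then swap each adjacent pair of characters (1↔2, 3↔4, ...).
Working it through for "mwzygquihgts": intermediate "mwzygquihgt", final "wmyzqgiught".

wmyzqgiught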